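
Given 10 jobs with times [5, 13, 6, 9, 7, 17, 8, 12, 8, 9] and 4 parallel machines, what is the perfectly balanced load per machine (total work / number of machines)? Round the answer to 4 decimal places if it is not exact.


Total processing time = 5 + 13 + 6 + 9 + 7 + 17 + 8 + 12 + 8 + 9 = 94
Number of machines = 4
Ideal balanced load = 94 / 4 = 23.5

23.5


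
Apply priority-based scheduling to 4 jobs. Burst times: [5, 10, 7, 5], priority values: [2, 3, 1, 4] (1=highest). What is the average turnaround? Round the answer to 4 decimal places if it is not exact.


Sort by priority (ascending = highest first):
Order: [(1, 7), (2, 5), (3, 10), (4, 5)]
Completion times:
  Priority 1, burst=7, C=7
  Priority 2, burst=5, C=12
  Priority 3, burst=10, C=22
  Priority 4, burst=5, C=27
Average turnaround = 68/4 = 17.0

17.0


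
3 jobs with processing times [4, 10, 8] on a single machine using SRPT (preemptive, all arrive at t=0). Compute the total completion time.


Since all jobs arrive at t=0, SRPT equals SPT ordering.
SPT order: [4, 8, 10]
Completion times:
  Job 1: p=4, C=4
  Job 2: p=8, C=12
  Job 3: p=10, C=22
Total completion time = 4 + 12 + 22 = 38

38


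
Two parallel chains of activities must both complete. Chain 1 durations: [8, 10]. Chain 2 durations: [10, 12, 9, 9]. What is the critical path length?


Path A total = 8 + 10 = 18
Path B total = 10 + 12 + 9 + 9 = 40
Critical path = longest path = max(18, 40) = 40

40


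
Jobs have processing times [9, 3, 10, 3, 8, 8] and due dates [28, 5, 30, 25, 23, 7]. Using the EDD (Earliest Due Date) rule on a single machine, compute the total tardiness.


Sort by due date (EDD order): [(3, 5), (8, 7), (8, 23), (3, 25), (9, 28), (10, 30)]
Compute completion times and tardiness:
  Job 1: p=3, d=5, C=3, tardiness=max(0,3-5)=0
  Job 2: p=8, d=7, C=11, tardiness=max(0,11-7)=4
  Job 3: p=8, d=23, C=19, tardiness=max(0,19-23)=0
  Job 4: p=3, d=25, C=22, tardiness=max(0,22-25)=0
  Job 5: p=9, d=28, C=31, tardiness=max(0,31-28)=3
  Job 6: p=10, d=30, C=41, tardiness=max(0,41-30)=11
Total tardiness = 18

18


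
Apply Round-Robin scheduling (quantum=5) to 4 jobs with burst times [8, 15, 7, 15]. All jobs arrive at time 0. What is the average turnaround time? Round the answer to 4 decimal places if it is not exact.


Time quantum = 5
Execution trace:
  J1 runs 5 units, time = 5
  J2 runs 5 units, time = 10
  J3 runs 5 units, time = 15
  J4 runs 5 units, time = 20
  J1 runs 3 units, time = 23
  J2 runs 5 units, time = 28
  J3 runs 2 units, time = 30
  J4 runs 5 units, time = 35
  J2 runs 5 units, time = 40
  J4 runs 5 units, time = 45
Finish times: [23, 40, 30, 45]
Average turnaround = 138/4 = 34.5

34.5


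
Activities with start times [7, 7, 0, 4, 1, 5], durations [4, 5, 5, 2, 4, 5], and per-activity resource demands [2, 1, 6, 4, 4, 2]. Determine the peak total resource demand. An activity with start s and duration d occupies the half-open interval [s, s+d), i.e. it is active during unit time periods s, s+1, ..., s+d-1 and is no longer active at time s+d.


Each activity i is active on [start_i, start_i + duration_i).
Compute total resource usage per time slot:
  t=0: active resources = [6], total = 6
  t=1: active resources = [6, 4], total = 10
  t=2: active resources = [6, 4], total = 10
  t=3: active resources = [6, 4], total = 10
  t=4: active resources = [6, 4, 4], total = 14
  t=5: active resources = [4, 2], total = 6
  t=6: active resources = [2], total = 2
  t=7: active resources = [2, 1, 2], total = 5
  t=8: active resources = [2, 1, 2], total = 5
  t=9: active resources = [2, 1, 2], total = 5
  t=10: active resources = [2, 1], total = 3
  t=11: active resources = [1], total = 1
Peak resource demand = 14

14


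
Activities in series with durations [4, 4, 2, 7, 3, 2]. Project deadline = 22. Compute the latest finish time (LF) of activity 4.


LF(activity 4) = deadline - sum of successor durations
Successors: activities 5 through 6 with durations [3, 2]
Sum of successor durations = 5
LF = 22 - 5 = 17

17


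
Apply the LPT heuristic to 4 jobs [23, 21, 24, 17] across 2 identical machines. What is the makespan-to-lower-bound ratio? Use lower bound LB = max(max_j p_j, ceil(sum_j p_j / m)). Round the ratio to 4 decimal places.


LPT order: [24, 23, 21, 17]
Machine loads after assignment: [41, 44]
LPT makespan = 44
Lower bound = max(max_job, ceil(total/2)) = max(24, 43) = 43
Ratio = 44 / 43 = 1.0233

1.0233


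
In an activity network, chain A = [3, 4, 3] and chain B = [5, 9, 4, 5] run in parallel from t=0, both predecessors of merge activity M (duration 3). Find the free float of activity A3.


ES(A3) = sum of predecessors on chain A = 7
EF(A3) = ES + duration = 7 + 3 = 10
Successor of A3 is M. ES(M) = max(sum(A), sum(B)) = max(10, 23) = 23
Free float = ES(successor) - EF(current) = 23 - 10 = 13

13


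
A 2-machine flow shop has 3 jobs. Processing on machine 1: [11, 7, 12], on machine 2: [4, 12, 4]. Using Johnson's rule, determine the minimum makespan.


Apply Johnson's rule:
  Group 1 (a <= b): [(2, 7, 12)]
  Group 2 (a > b): [(1, 11, 4), (3, 12, 4)]
Optimal job order: [2, 1, 3]
Schedule:
  Job 2: M1 done at 7, M2 done at 19
  Job 1: M1 done at 18, M2 done at 23
  Job 3: M1 done at 30, M2 done at 34
Makespan = 34

34


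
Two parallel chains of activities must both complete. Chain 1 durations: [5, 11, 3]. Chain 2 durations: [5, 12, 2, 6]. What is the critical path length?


Path A total = 5 + 11 + 3 = 19
Path B total = 5 + 12 + 2 + 6 = 25
Critical path = longest path = max(19, 25) = 25

25


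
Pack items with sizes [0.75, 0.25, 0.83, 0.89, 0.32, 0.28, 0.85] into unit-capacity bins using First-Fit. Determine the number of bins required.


Place items sequentially using First-Fit:
  Item 0.75 -> new Bin 1
  Item 0.25 -> Bin 1 (now 1.0)
  Item 0.83 -> new Bin 2
  Item 0.89 -> new Bin 3
  Item 0.32 -> new Bin 4
  Item 0.28 -> Bin 4 (now 0.6)
  Item 0.85 -> new Bin 5
Total bins used = 5

5


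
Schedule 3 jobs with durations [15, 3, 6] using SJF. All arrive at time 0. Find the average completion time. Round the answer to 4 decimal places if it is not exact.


SJF order (ascending): [3, 6, 15]
Completion times:
  Job 1: burst=3, C=3
  Job 2: burst=6, C=9
  Job 3: burst=15, C=24
Average completion = 36/3 = 12.0

12.0


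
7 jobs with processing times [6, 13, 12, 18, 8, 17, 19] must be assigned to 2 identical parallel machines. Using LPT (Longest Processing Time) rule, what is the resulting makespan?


Sort jobs in decreasing order (LPT): [19, 18, 17, 13, 12, 8, 6]
Assign each job to the least loaded machine:
  Machine 1: jobs [19, 13, 12], load = 44
  Machine 2: jobs [18, 17, 8, 6], load = 49
Makespan = max load = 49

49


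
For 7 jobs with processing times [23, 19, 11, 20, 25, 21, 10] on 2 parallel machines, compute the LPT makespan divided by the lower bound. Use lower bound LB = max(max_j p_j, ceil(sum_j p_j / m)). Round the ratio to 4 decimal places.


LPT order: [25, 23, 21, 20, 19, 11, 10]
Machine loads after assignment: [66, 63]
LPT makespan = 66
Lower bound = max(max_job, ceil(total/2)) = max(25, 65) = 65
Ratio = 66 / 65 = 1.0154

1.0154


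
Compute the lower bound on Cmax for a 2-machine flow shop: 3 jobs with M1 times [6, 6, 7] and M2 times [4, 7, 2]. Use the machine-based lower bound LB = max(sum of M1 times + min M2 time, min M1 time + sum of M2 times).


LB1 = sum(M1 times) + min(M2 times) = 19 + 2 = 21
LB2 = min(M1 times) + sum(M2 times) = 6 + 13 = 19
Lower bound = max(LB1, LB2) = max(21, 19) = 21

21


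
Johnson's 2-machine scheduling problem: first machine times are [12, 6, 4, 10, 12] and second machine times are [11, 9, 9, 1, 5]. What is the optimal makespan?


Apply Johnson's rule:
  Group 1 (a <= b): [(3, 4, 9), (2, 6, 9)]
  Group 2 (a > b): [(1, 12, 11), (5, 12, 5), (4, 10, 1)]
Optimal job order: [3, 2, 1, 5, 4]
Schedule:
  Job 3: M1 done at 4, M2 done at 13
  Job 2: M1 done at 10, M2 done at 22
  Job 1: M1 done at 22, M2 done at 33
  Job 5: M1 done at 34, M2 done at 39
  Job 4: M1 done at 44, M2 done at 45
Makespan = 45

45


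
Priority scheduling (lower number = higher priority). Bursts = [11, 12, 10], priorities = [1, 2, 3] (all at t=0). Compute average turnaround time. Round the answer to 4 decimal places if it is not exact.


Sort by priority (ascending = highest first):
Order: [(1, 11), (2, 12), (3, 10)]
Completion times:
  Priority 1, burst=11, C=11
  Priority 2, burst=12, C=23
  Priority 3, burst=10, C=33
Average turnaround = 67/3 = 22.3333

22.3333


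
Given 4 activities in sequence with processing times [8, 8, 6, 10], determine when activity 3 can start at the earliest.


Activity 3 starts after activities 1 through 2 complete.
Predecessor durations: [8, 8]
ES = 8 + 8 = 16

16


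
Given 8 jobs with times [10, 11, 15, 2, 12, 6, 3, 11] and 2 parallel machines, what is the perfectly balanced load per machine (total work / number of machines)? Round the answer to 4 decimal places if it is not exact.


Total processing time = 10 + 11 + 15 + 2 + 12 + 6 + 3 + 11 = 70
Number of machines = 2
Ideal balanced load = 70 / 2 = 35.0

35.0


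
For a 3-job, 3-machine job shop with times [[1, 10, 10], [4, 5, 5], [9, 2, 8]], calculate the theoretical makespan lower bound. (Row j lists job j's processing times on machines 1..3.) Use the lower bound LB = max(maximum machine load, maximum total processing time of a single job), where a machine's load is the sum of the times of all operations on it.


Machine loads:
  Machine 1: 1 + 4 + 9 = 14
  Machine 2: 10 + 5 + 2 = 17
  Machine 3: 10 + 5 + 8 = 23
Max machine load = 23
Job totals:
  Job 1: 21
  Job 2: 14
  Job 3: 19
Max job total = 21
Lower bound = max(23, 21) = 23

23


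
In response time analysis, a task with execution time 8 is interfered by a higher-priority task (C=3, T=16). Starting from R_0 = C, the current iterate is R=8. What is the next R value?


R_next = C + ceil(R_prev / T_hp) * C_hp
ceil(8 / 16) = ceil(0.5) = 1
Interference = 1 * 3 = 3
R_next = 8 + 3 = 11

11


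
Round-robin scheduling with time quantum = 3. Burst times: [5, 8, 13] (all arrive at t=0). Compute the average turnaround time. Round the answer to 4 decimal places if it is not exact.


Time quantum = 3
Execution trace:
  J1 runs 3 units, time = 3
  J2 runs 3 units, time = 6
  J3 runs 3 units, time = 9
  J1 runs 2 units, time = 11
  J2 runs 3 units, time = 14
  J3 runs 3 units, time = 17
  J2 runs 2 units, time = 19
  J3 runs 3 units, time = 22
  J3 runs 3 units, time = 25
  J3 runs 1 units, time = 26
Finish times: [11, 19, 26]
Average turnaround = 56/3 = 18.6667

18.6667


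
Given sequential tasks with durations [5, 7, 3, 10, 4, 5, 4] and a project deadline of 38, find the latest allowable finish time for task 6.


LF(activity 6) = deadline - sum of successor durations
Successors: activities 7 through 7 with durations [4]
Sum of successor durations = 4
LF = 38 - 4 = 34

34


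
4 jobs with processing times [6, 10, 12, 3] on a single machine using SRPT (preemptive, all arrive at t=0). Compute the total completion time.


Since all jobs arrive at t=0, SRPT equals SPT ordering.
SPT order: [3, 6, 10, 12]
Completion times:
  Job 1: p=3, C=3
  Job 2: p=6, C=9
  Job 3: p=10, C=19
  Job 4: p=12, C=31
Total completion time = 3 + 9 + 19 + 31 = 62

62


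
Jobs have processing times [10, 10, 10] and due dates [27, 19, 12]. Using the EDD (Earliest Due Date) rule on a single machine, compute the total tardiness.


Sort by due date (EDD order): [(10, 12), (10, 19), (10, 27)]
Compute completion times and tardiness:
  Job 1: p=10, d=12, C=10, tardiness=max(0,10-12)=0
  Job 2: p=10, d=19, C=20, tardiness=max(0,20-19)=1
  Job 3: p=10, d=27, C=30, tardiness=max(0,30-27)=3
Total tardiness = 4

4


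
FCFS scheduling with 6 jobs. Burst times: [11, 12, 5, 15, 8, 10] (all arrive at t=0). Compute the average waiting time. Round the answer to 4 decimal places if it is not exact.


FCFS order (as given): [11, 12, 5, 15, 8, 10]
Waiting times:
  Job 1: wait = 0
  Job 2: wait = 11
  Job 3: wait = 23
  Job 4: wait = 28
  Job 5: wait = 43
  Job 6: wait = 51
Sum of waiting times = 156
Average waiting time = 156/6 = 26.0

26.0


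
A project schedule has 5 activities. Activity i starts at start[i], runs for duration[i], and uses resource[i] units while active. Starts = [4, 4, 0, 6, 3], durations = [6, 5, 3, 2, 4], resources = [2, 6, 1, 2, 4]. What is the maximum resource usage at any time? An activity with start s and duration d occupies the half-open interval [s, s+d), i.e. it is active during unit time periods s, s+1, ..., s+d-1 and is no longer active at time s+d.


Each activity i is active on [start_i, start_i + duration_i).
Compute total resource usage per time slot:
  t=0: active resources = [1], total = 1
  t=1: active resources = [1], total = 1
  t=2: active resources = [1], total = 1
  t=3: active resources = [4], total = 4
  t=4: active resources = [2, 6, 4], total = 12
  t=5: active resources = [2, 6, 4], total = 12
  t=6: active resources = [2, 6, 2, 4], total = 14
  t=7: active resources = [2, 6, 2], total = 10
  t=8: active resources = [2, 6], total = 8
  t=9: active resources = [2], total = 2
Peak resource demand = 14

14


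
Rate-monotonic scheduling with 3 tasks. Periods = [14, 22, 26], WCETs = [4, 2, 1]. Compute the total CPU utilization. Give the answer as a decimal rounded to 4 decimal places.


Compute individual utilizations (exact fractions):
  Task 1: C/T = 4/14 = 2/7 (approx. 0.2857)
  Task 2: C/T = 2/22 = 1/11 (approx. 0.0909)
  Task 3: C/T = 1/26 (approx. 0.0385)
Total utilization U = 2/7 + 1/11 + 1/26 = 831/2002
Rounded to 4 decimal places: U = 0.4151
RM (Liu & Layland) bound for 3 tasks = 0.779763; compare with U = 831/2002 (approx. 0.415085)
U <= bound, so schedulable by RM sufficient condition.

0.4151


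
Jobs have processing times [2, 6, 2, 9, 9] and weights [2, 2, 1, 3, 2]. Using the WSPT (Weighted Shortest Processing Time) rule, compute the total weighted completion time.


Compute p/w ratios and sort ascending (WSPT): [(2, 2), (2, 1), (6, 2), (9, 3), (9, 2)]
Compute weighted completion times:
  Job (p=2,w=2): C=2, w*C=2*2=4
  Job (p=2,w=1): C=4, w*C=1*4=4
  Job (p=6,w=2): C=10, w*C=2*10=20
  Job (p=9,w=3): C=19, w*C=3*19=57
  Job (p=9,w=2): C=28, w*C=2*28=56
Total weighted completion time = 141

141


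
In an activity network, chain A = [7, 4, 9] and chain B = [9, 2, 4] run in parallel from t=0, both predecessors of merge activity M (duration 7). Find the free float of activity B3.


ES(B3) = sum of predecessors on chain B = 11
EF(B3) = ES + duration = 11 + 4 = 15
Successor of B3 is M. ES(M) = max(sum(A), sum(B)) = max(20, 15) = 20
Free float = ES(successor) - EF(current) = 20 - 15 = 5

5


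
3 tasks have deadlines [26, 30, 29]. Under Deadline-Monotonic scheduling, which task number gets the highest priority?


Sort tasks by relative deadline (ascending):
  Task 1: deadline = 26
  Task 3: deadline = 29
  Task 2: deadline = 30
Priority order (highest first): [1, 3, 2]
Highest priority task = 1

1


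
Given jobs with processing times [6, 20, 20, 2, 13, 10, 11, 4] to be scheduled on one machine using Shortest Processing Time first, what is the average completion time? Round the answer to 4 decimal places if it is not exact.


Sort jobs by processing time (SPT order): [2, 4, 6, 10, 11, 13, 20, 20]
Compute completion times sequentially:
  Job 1: processing = 2, completes at 2
  Job 2: processing = 4, completes at 6
  Job 3: processing = 6, completes at 12
  Job 4: processing = 10, completes at 22
  Job 5: processing = 11, completes at 33
  Job 6: processing = 13, completes at 46
  Job 7: processing = 20, completes at 66
  Job 8: processing = 20, completes at 86
Sum of completion times = 273
Average completion time = 273/8 = 34.125

34.125


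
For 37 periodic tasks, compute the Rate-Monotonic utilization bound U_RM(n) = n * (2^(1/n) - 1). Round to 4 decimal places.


Compute 2^(1/37) = 1.0189102844
Subtract 1: 1.0189102844 - 1 = 0.0189102844
Multiply by n: 37 * 0.0189102844 = 0.6996805228
Round to 4 dp: 0.6997

0.6997


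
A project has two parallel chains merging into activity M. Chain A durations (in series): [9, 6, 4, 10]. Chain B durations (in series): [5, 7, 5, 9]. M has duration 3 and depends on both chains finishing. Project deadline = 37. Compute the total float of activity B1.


Forward pass: ES(B1) = sum of predecessors on chain B = 0
EF = ES + duration = 0 + 5 = 5
Backward pass: LF(M) = deadline = 37; LS(M) = 37 - 3 = 34
LF(B1) = LS(M) - sum(successors on chain B) = 34 - 21 = 13
LS = LF - duration = 13 - 5 = 8
Total float = LS - ES = 8 - 0 = 8

8


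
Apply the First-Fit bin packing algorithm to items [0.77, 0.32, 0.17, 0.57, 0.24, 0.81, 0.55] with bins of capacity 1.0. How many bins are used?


Place items sequentially using First-Fit:
  Item 0.77 -> new Bin 1
  Item 0.32 -> new Bin 2
  Item 0.17 -> Bin 1 (now 0.94)
  Item 0.57 -> Bin 2 (now 0.89)
  Item 0.24 -> new Bin 3
  Item 0.81 -> new Bin 4
  Item 0.55 -> Bin 3 (now 0.79)
Total bins used = 4

4


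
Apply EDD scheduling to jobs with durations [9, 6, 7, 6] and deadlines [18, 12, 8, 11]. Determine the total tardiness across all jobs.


Sort by due date (EDD order): [(7, 8), (6, 11), (6, 12), (9, 18)]
Compute completion times and tardiness:
  Job 1: p=7, d=8, C=7, tardiness=max(0,7-8)=0
  Job 2: p=6, d=11, C=13, tardiness=max(0,13-11)=2
  Job 3: p=6, d=12, C=19, tardiness=max(0,19-12)=7
  Job 4: p=9, d=18, C=28, tardiness=max(0,28-18)=10
Total tardiness = 19

19


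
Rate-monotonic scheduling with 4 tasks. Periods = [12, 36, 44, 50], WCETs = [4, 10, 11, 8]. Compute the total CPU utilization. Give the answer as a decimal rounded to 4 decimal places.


Compute individual utilizations (exact fractions):
  Task 1: C/T = 4/12 = 1/3 (approx. 0.3333)
  Task 2: C/T = 10/36 = 5/18 (approx. 0.2778)
  Task 3: C/T = 11/44 = 1/4 (approx. 0.25)
  Task 4: C/T = 8/50 = 4/25 (approx. 0.16)
Total utilization U = 1/3 + 5/18 + 1/4 + 4/25 = 919/900
Rounded to 4 decimal places: U = 1.0211
RM (Liu & Layland) bound for 4 tasks = 0.756828; compare with U = 919/900 (approx. 1.021111)
U > 1, so the task set is not schedulable (processor overloaded).

1.0211


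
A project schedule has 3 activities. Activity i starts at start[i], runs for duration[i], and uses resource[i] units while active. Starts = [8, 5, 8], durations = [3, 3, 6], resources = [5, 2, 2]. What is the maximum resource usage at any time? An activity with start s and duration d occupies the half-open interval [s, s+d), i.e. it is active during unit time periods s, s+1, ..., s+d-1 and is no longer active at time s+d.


Each activity i is active on [start_i, start_i + duration_i).
Compute total resource usage per time slot:
  t=0: active resources = [], total = 0
  t=1: active resources = [], total = 0
  t=2: active resources = [], total = 0
  t=3: active resources = [], total = 0
  t=4: active resources = [], total = 0
  t=5: active resources = [2], total = 2
  t=6: active resources = [2], total = 2
  t=7: active resources = [2], total = 2
  t=8: active resources = [5, 2], total = 7
  t=9: active resources = [5, 2], total = 7
  t=10: active resources = [5, 2], total = 7
  t=11: active resources = [2], total = 2
  t=12: active resources = [2], total = 2
  t=13: active resources = [2], total = 2
Peak resource demand = 7

7


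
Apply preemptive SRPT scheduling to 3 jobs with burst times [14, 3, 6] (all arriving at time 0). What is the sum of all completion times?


Since all jobs arrive at t=0, SRPT equals SPT ordering.
SPT order: [3, 6, 14]
Completion times:
  Job 1: p=3, C=3
  Job 2: p=6, C=9
  Job 3: p=14, C=23
Total completion time = 3 + 9 + 23 = 35

35


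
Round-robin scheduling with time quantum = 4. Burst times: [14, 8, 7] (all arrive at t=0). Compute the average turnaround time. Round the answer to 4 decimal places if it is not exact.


Time quantum = 4
Execution trace:
  J1 runs 4 units, time = 4
  J2 runs 4 units, time = 8
  J3 runs 4 units, time = 12
  J1 runs 4 units, time = 16
  J2 runs 4 units, time = 20
  J3 runs 3 units, time = 23
  J1 runs 4 units, time = 27
  J1 runs 2 units, time = 29
Finish times: [29, 20, 23]
Average turnaround = 72/3 = 24.0

24.0


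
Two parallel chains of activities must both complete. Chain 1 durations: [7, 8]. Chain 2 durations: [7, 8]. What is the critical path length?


Path A total = 7 + 8 = 15
Path B total = 7 + 8 = 15
Critical path = longest path = max(15, 15) = 15

15


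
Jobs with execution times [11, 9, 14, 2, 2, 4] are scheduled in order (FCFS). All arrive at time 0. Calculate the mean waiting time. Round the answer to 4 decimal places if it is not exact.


FCFS order (as given): [11, 9, 14, 2, 2, 4]
Waiting times:
  Job 1: wait = 0
  Job 2: wait = 11
  Job 3: wait = 20
  Job 4: wait = 34
  Job 5: wait = 36
  Job 6: wait = 38
Sum of waiting times = 139
Average waiting time = 139/6 = 23.1667

23.1667


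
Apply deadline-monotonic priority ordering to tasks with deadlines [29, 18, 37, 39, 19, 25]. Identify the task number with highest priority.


Sort tasks by relative deadline (ascending):
  Task 2: deadline = 18
  Task 5: deadline = 19
  Task 6: deadline = 25
  Task 1: deadline = 29
  Task 3: deadline = 37
  Task 4: deadline = 39
Priority order (highest first): [2, 5, 6, 1, 3, 4]
Highest priority task = 2

2


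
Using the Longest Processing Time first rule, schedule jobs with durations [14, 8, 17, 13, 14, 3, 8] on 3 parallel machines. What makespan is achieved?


Sort jobs in decreasing order (LPT): [17, 14, 14, 13, 8, 8, 3]
Assign each job to the least loaded machine:
  Machine 1: jobs [17, 8], load = 25
  Machine 2: jobs [14, 13], load = 27
  Machine 3: jobs [14, 8, 3], load = 25
Makespan = max load = 27

27


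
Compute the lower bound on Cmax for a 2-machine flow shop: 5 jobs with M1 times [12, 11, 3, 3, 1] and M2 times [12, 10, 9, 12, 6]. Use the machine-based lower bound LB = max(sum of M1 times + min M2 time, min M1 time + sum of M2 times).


LB1 = sum(M1 times) + min(M2 times) = 30 + 6 = 36
LB2 = min(M1 times) + sum(M2 times) = 1 + 49 = 50
Lower bound = max(LB1, LB2) = max(36, 50) = 50

50


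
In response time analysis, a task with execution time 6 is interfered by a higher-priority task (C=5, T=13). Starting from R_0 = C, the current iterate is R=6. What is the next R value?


R_next = C + ceil(R_prev / T_hp) * C_hp
ceil(6 / 13) = ceil(0.4615) = 1
Interference = 1 * 5 = 5
R_next = 6 + 5 = 11

11


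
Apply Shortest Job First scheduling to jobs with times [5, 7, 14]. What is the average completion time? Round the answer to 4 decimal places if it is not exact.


SJF order (ascending): [5, 7, 14]
Completion times:
  Job 1: burst=5, C=5
  Job 2: burst=7, C=12
  Job 3: burst=14, C=26
Average completion = 43/3 = 14.3333

14.3333


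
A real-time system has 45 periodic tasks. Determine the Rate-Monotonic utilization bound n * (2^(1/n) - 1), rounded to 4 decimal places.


Compute 2^(1/45) = 1.0155225125
Subtract 1: 1.0155225125 - 1 = 0.0155225125
Multiply by n: 45 * 0.0155225125 = 0.6985130625
Round to 4 dp: 0.6985

0.6985


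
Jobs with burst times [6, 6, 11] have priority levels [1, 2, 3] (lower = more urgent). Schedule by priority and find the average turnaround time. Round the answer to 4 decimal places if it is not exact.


Sort by priority (ascending = highest first):
Order: [(1, 6), (2, 6), (3, 11)]
Completion times:
  Priority 1, burst=6, C=6
  Priority 2, burst=6, C=12
  Priority 3, burst=11, C=23
Average turnaround = 41/3 = 13.6667

13.6667


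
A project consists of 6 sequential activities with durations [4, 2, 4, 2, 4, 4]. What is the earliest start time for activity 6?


Activity 6 starts after activities 1 through 5 complete.
Predecessor durations: [4, 2, 4, 2, 4]
ES = 4 + 2 + 4 + 2 + 4 = 16

16


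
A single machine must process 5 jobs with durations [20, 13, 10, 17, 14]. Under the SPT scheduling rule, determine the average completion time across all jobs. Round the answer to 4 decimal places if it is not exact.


Sort jobs by processing time (SPT order): [10, 13, 14, 17, 20]
Compute completion times sequentially:
  Job 1: processing = 10, completes at 10
  Job 2: processing = 13, completes at 23
  Job 3: processing = 14, completes at 37
  Job 4: processing = 17, completes at 54
  Job 5: processing = 20, completes at 74
Sum of completion times = 198
Average completion time = 198/5 = 39.6

39.6


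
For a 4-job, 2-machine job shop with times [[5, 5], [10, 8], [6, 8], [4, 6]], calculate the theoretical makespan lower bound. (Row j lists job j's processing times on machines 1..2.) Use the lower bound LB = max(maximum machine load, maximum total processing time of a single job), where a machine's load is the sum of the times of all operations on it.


Machine loads:
  Machine 1: 5 + 10 + 6 + 4 = 25
  Machine 2: 5 + 8 + 8 + 6 = 27
Max machine load = 27
Job totals:
  Job 1: 10
  Job 2: 18
  Job 3: 14
  Job 4: 10
Max job total = 18
Lower bound = max(27, 18) = 27

27


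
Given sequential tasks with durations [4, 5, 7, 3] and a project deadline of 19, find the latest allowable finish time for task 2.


LF(activity 2) = deadline - sum of successor durations
Successors: activities 3 through 4 with durations [7, 3]
Sum of successor durations = 10
LF = 19 - 10 = 9

9


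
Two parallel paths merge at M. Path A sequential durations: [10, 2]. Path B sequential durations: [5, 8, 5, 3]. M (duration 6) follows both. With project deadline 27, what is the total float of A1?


Forward pass: ES(A1) = sum of predecessors on chain A = 0
EF = ES + duration = 0 + 10 = 10
Backward pass: LF(M) = deadline = 27; LS(M) = 27 - 6 = 21
LF(A1) = LS(M) - sum(successors on chain A) = 21 - 2 = 19
LS = LF - duration = 19 - 10 = 9
Total float = LS - ES = 9 - 0 = 9

9


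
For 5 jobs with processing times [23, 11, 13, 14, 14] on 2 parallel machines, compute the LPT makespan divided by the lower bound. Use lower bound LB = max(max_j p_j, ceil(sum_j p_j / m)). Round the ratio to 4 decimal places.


LPT order: [23, 14, 14, 13, 11]
Machine loads after assignment: [36, 39]
LPT makespan = 39
Lower bound = max(max_job, ceil(total/2)) = max(23, 38) = 38
Ratio = 39 / 38 = 1.0263

1.0263


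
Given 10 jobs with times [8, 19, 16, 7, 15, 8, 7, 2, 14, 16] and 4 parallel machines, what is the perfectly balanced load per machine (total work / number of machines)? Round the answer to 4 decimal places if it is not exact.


Total processing time = 8 + 19 + 16 + 7 + 15 + 8 + 7 + 2 + 14 + 16 = 112
Number of machines = 4
Ideal balanced load = 112 / 4 = 28.0

28.0


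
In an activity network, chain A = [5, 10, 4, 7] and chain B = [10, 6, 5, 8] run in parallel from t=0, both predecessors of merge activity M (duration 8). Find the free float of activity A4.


ES(A4) = sum of predecessors on chain A = 19
EF(A4) = ES + duration = 19 + 7 = 26
Successor of A4 is M. ES(M) = max(sum(A), sum(B)) = max(26, 29) = 29
Free float = ES(successor) - EF(current) = 29 - 26 = 3

3


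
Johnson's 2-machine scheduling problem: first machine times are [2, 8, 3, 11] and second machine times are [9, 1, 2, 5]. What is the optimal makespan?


Apply Johnson's rule:
  Group 1 (a <= b): [(1, 2, 9)]
  Group 2 (a > b): [(4, 11, 5), (3, 3, 2), (2, 8, 1)]
Optimal job order: [1, 4, 3, 2]
Schedule:
  Job 1: M1 done at 2, M2 done at 11
  Job 4: M1 done at 13, M2 done at 18
  Job 3: M1 done at 16, M2 done at 20
  Job 2: M1 done at 24, M2 done at 25
Makespan = 25

25


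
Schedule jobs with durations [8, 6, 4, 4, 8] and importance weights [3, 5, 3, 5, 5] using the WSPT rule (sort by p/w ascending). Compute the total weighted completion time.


Compute p/w ratios and sort ascending (WSPT): [(4, 5), (6, 5), (4, 3), (8, 5), (8, 3)]
Compute weighted completion times:
  Job (p=4,w=5): C=4, w*C=5*4=20
  Job (p=6,w=5): C=10, w*C=5*10=50
  Job (p=4,w=3): C=14, w*C=3*14=42
  Job (p=8,w=5): C=22, w*C=5*22=110
  Job (p=8,w=3): C=30, w*C=3*30=90
Total weighted completion time = 312

312


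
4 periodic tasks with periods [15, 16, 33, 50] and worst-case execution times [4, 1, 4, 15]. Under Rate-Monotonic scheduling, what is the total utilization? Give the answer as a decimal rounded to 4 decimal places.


Compute individual utilizations (exact fractions):
  Task 1: C/T = 4/15 (approx. 0.2667)
  Task 2: C/T = 1/16 (approx. 0.0625)
  Task 3: C/T = 4/33 (approx. 0.1212)
  Task 4: C/T = 15/50 = 3/10 (approx. 0.3)
Total utilization U = 4/15 + 1/16 + 4/33 + 3/10 = 1981/2640
Rounded to 4 decimal places: U = 0.7504
RM (Liu & Layland) bound for 4 tasks = 0.756828; compare with U = 1981/2640 (approx. 0.750379)
U <= bound, so schedulable by RM sufficient condition.

0.7504


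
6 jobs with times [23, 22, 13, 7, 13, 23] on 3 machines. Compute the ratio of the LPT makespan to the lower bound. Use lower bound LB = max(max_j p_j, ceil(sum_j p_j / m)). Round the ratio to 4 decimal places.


LPT order: [23, 23, 22, 13, 13, 7]
Machine loads after assignment: [36, 30, 35]
LPT makespan = 36
Lower bound = max(max_job, ceil(total/3)) = max(23, 34) = 34
Ratio = 36 / 34 = 1.0588

1.0588


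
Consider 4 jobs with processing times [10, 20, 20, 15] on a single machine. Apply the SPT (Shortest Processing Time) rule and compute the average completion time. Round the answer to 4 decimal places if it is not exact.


Sort jobs by processing time (SPT order): [10, 15, 20, 20]
Compute completion times sequentially:
  Job 1: processing = 10, completes at 10
  Job 2: processing = 15, completes at 25
  Job 3: processing = 20, completes at 45
  Job 4: processing = 20, completes at 65
Sum of completion times = 145
Average completion time = 145/4 = 36.25

36.25


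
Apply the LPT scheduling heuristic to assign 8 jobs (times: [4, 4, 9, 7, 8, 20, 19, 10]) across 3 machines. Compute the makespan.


Sort jobs in decreasing order (LPT): [20, 19, 10, 9, 8, 7, 4, 4]
Assign each job to the least loaded machine:
  Machine 1: jobs [20, 4, 4], load = 28
  Machine 2: jobs [19, 8], load = 27
  Machine 3: jobs [10, 9, 7], load = 26
Makespan = max load = 28

28


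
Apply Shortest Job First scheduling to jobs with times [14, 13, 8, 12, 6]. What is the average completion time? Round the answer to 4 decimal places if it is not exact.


SJF order (ascending): [6, 8, 12, 13, 14]
Completion times:
  Job 1: burst=6, C=6
  Job 2: burst=8, C=14
  Job 3: burst=12, C=26
  Job 4: burst=13, C=39
  Job 5: burst=14, C=53
Average completion = 138/5 = 27.6

27.6


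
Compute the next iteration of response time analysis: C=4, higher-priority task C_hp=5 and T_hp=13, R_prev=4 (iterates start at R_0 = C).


R_next = C + ceil(R_prev / T_hp) * C_hp
ceil(4 / 13) = ceil(0.3077) = 1
Interference = 1 * 5 = 5
R_next = 4 + 5 = 9

9


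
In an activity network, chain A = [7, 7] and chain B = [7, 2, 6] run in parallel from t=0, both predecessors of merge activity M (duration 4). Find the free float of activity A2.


ES(A2) = sum of predecessors on chain A = 7
EF(A2) = ES + duration = 7 + 7 = 14
Successor of A2 is M. ES(M) = max(sum(A), sum(B)) = max(14, 15) = 15
Free float = ES(successor) - EF(current) = 15 - 14 = 1

1


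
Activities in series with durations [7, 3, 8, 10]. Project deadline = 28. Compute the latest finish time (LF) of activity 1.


LF(activity 1) = deadline - sum of successor durations
Successors: activities 2 through 4 with durations [3, 8, 10]
Sum of successor durations = 21
LF = 28 - 21 = 7

7


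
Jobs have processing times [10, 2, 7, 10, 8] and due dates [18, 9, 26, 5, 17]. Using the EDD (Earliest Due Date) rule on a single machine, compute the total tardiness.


Sort by due date (EDD order): [(10, 5), (2, 9), (8, 17), (10, 18), (7, 26)]
Compute completion times and tardiness:
  Job 1: p=10, d=5, C=10, tardiness=max(0,10-5)=5
  Job 2: p=2, d=9, C=12, tardiness=max(0,12-9)=3
  Job 3: p=8, d=17, C=20, tardiness=max(0,20-17)=3
  Job 4: p=10, d=18, C=30, tardiness=max(0,30-18)=12
  Job 5: p=7, d=26, C=37, tardiness=max(0,37-26)=11
Total tardiness = 34

34


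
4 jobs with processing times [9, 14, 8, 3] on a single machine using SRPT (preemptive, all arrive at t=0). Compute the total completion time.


Since all jobs arrive at t=0, SRPT equals SPT ordering.
SPT order: [3, 8, 9, 14]
Completion times:
  Job 1: p=3, C=3
  Job 2: p=8, C=11
  Job 3: p=9, C=20
  Job 4: p=14, C=34
Total completion time = 3 + 11 + 20 + 34 = 68

68


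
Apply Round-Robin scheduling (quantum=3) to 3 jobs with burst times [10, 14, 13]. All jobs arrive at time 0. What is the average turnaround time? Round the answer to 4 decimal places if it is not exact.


Time quantum = 3
Execution trace:
  J1 runs 3 units, time = 3
  J2 runs 3 units, time = 6
  J3 runs 3 units, time = 9
  J1 runs 3 units, time = 12
  J2 runs 3 units, time = 15
  J3 runs 3 units, time = 18
  J1 runs 3 units, time = 21
  J2 runs 3 units, time = 24
  J3 runs 3 units, time = 27
  J1 runs 1 units, time = 28
  J2 runs 3 units, time = 31
  J3 runs 3 units, time = 34
  J2 runs 2 units, time = 36
  J3 runs 1 units, time = 37
Finish times: [28, 36, 37]
Average turnaround = 101/3 = 33.6667

33.6667


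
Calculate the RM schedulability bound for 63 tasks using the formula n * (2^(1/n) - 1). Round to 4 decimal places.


Compute 2^(1/63) = 1.0110630845
Subtract 1: 1.0110630845 - 1 = 0.0110630845
Multiply by n: 63 * 0.0110630845 = 0.6969743235
Round to 4 dp: 0.6970

0.6970


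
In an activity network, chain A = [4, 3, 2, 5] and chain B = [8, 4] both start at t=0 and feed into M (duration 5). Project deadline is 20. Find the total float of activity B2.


Forward pass: ES(B2) = sum of predecessors on chain B = 8
EF = ES + duration = 8 + 4 = 12
Backward pass: LF(M) = deadline = 20; LS(M) = 20 - 5 = 15
LF(B2) = LS(M) - sum(successors on chain B) = 15 - 0 = 15
LS = LF - duration = 15 - 4 = 11
Total float = LS - ES = 11 - 8 = 3

3


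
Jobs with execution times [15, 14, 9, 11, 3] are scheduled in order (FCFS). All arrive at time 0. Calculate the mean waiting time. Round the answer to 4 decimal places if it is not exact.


FCFS order (as given): [15, 14, 9, 11, 3]
Waiting times:
  Job 1: wait = 0
  Job 2: wait = 15
  Job 3: wait = 29
  Job 4: wait = 38
  Job 5: wait = 49
Sum of waiting times = 131
Average waiting time = 131/5 = 26.2

26.2


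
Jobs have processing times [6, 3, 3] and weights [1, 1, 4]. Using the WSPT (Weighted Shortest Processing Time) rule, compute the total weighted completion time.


Compute p/w ratios and sort ascending (WSPT): [(3, 4), (3, 1), (6, 1)]
Compute weighted completion times:
  Job (p=3,w=4): C=3, w*C=4*3=12
  Job (p=3,w=1): C=6, w*C=1*6=6
  Job (p=6,w=1): C=12, w*C=1*12=12
Total weighted completion time = 30

30


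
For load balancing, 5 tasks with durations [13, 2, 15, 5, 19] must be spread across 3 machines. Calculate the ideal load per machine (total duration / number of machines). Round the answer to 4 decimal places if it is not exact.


Total processing time = 13 + 2 + 15 + 5 + 19 = 54
Number of machines = 3
Ideal balanced load = 54 / 3 = 18.0

18.0


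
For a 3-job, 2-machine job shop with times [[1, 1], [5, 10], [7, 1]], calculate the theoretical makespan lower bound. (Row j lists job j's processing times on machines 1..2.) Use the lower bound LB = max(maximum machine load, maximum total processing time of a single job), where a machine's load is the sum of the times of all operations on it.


Machine loads:
  Machine 1: 1 + 5 + 7 = 13
  Machine 2: 1 + 10 + 1 = 12
Max machine load = 13
Job totals:
  Job 1: 2
  Job 2: 15
  Job 3: 8
Max job total = 15
Lower bound = max(13, 15) = 15

15


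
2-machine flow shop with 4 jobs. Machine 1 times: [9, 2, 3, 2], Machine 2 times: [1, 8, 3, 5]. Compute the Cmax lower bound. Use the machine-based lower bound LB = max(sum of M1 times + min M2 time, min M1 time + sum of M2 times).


LB1 = sum(M1 times) + min(M2 times) = 16 + 1 = 17
LB2 = min(M1 times) + sum(M2 times) = 2 + 17 = 19
Lower bound = max(LB1, LB2) = max(17, 19) = 19

19


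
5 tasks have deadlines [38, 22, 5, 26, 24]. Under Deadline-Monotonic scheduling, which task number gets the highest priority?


Sort tasks by relative deadline (ascending):
  Task 3: deadline = 5
  Task 2: deadline = 22
  Task 5: deadline = 24
  Task 4: deadline = 26
  Task 1: deadline = 38
Priority order (highest first): [3, 2, 5, 4, 1]
Highest priority task = 3

3


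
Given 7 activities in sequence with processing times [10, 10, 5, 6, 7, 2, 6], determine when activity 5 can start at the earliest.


Activity 5 starts after activities 1 through 4 complete.
Predecessor durations: [10, 10, 5, 6]
ES = 10 + 10 + 5 + 6 = 31

31


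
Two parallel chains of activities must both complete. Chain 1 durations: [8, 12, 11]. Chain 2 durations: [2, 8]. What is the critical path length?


Path A total = 8 + 12 + 11 = 31
Path B total = 2 + 8 = 10
Critical path = longest path = max(31, 10) = 31

31


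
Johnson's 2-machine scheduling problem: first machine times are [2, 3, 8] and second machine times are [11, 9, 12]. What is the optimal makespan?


Apply Johnson's rule:
  Group 1 (a <= b): [(1, 2, 11), (2, 3, 9), (3, 8, 12)]
  Group 2 (a > b): []
Optimal job order: [1, 2, 3]
Schedule:
  Job 1: M1 done at 2, M2 done at 13
  Job 2: M1 done at 5, M2 done at 22
  Job 3: M1 done at 13, M2 done at 34
Makespan = 34

34


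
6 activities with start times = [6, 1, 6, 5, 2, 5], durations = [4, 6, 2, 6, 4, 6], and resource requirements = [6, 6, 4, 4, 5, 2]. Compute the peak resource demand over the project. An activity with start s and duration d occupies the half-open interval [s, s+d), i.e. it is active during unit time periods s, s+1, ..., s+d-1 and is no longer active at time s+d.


Each activity i is active on [start_i, start_i + duration_i).
Compute total resource usage per time slot:
  t=0: active resources = [], total = 0
  t=1: active resources = [6], total = 6
  t=2: active resources = [6, 5], total = 11
  t=3: active resources = [6, 5], total = 11
  t=4: active resources = [6, 5], total = 11
  t=5: active resources = [6, 4, 5, 2], total = 17
  t=6: active resources = [6, 6, 4, 4, 2], total = 22
  t=7: active resources = [6, 4, 4, 2], total = 16
  t=8: active resources = [6, 4, 2], total = 12
  t=9: active resources = [6, 4, 2], total = 12
  t=10: active resources = [4, 2], total = 6
Peak resource demand = 22

22


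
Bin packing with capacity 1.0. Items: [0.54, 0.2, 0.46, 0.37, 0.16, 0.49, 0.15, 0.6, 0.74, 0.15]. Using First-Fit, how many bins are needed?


Place items sequentially using First-Fit:
  Item 0.54 -> new Bin 1
  Item 0.2 -> Bin 1 (now 0.74)
  Item 0.46 -> new Bin 2
  Item 0.37 -> Bin 2 (now 0.83)
  Item 0.16 -> Bin 1 (now 0.9)
  Item 0.49 -> new Bin 3
  Item 0.15 -> Bin 2 (now 0.98)
  Item 0.6 -> new Bin 4
  Item 0.74 -> new Bin 5
  Item 0.15 -> Bin 3 (now 0.64)
Total bins used = 5

5


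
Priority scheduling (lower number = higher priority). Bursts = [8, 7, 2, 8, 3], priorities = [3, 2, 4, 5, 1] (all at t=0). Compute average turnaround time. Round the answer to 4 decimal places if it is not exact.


Sort by priority (ascending = highest first):
Order: [(1, 3), (2, 7), (3, 8), (4, 2), (5, 8)]
Completion times:
  Priority 1, burst=3, C=3
  Priority 2, burst=7, C=10
  Priority 3, burst=8, C=18
  Priority 4, burst=2, C=20
  Priority 5, burst=8, C=28
Average turnaround = 79/5 = 15.8

15.8


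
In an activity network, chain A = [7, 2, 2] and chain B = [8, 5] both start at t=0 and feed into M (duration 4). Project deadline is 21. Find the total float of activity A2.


Forward pass: ES(A2) = sum of predecessors on chain A = 7
EF = ES + duration = 7 + 2 = 9
Backward pass: LF(M) = deadline = 21; LS(M) = 21 - 4 = 17
LF(A2) = LS(M) - sum(successors on chain A) = 17 - 2 = 15
LS = LF - duration = 15 - 2 = 13
Total float = LS - ES = 13 - 7 = 6

6


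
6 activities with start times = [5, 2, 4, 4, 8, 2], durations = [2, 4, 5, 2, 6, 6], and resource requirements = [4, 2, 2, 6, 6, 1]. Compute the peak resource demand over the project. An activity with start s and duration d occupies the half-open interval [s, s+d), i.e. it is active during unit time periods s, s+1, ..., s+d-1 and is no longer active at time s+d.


Each activity i is active on [start_i, start_i + duration_i).
Compute total resource usage per time slot:
  t=0: active resources = [], total = 0
  t=1: active resources = [], total = 0
  t=2: active resources = [2, 1], total = 3
  t=3: active resources = [2, 1], total = 3
  t=4: active resources = [2, 2, 6, 1], total = 11
  t=5: active resources = [4, 2, 2, 6, 1], total = 15
  t=6: active resources = [4, 2, 1], total = 7
  t=7: active resources = [2, 1], total = 3
  t=8: active resources = [2, 6], total = 8
  t=9: active resources = [6], total = 6
  t=10: active resources = [6], total = 6
  t=11: active resources = [6], total = 6
  t=12: active resources = [6], total = 6
  t=13: active resources = [6], total = 6
Peak resource demand = 15

15
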